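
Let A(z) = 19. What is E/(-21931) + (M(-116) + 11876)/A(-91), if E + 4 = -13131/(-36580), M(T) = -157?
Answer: 1343057997173/2177497660 ≈ 616.79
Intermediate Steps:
E = -133189/36580 (E = -4 - 13131/(-36580) = -4 - 13131*(-1/36580) = -4 + 13131/36580 = -133189/36580 ≈ -3.6410)
E/(-21931) + (M(-116) + 11876)/A(-91) = -133189/36580/(-21931) + (-157 + 11876)/19 = -133189/36580*(-1/21931) + 11719*(1/19) = 19027/114605140 + 11719/19 = 1343057997173/2177497660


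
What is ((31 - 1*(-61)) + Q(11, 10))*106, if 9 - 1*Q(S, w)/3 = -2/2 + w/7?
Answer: 87344/7 ≈ 12478.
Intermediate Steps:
Q(S, w) = 30 - 3*w/7 (Q(S, w) = 27 - 3*(-2/2 + w/7) = 27 - 3*(-2*½ + w*(⅐)) = 27 - 3*(-1 + w/7) = 27 + (3 - 3*w/7) = 30 - 3*w/7)
((31 - 1*(-61)) + Q(11, 10))*106 = ((31 - 1*(-61)) + (30 - 3/7*10))*106 = ((31 + 61) + (30 - 30/7))*106 = (92 + 180/7)*106 = (824/7)*106 = 87344/7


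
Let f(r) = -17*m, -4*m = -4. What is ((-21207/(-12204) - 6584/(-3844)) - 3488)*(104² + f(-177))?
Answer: -147107396823013/3909348 ≈ -3.7630e+7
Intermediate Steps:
m = 1 (m = -¼*(-4) = 1)
f(r) = -17 (f(r) = -17*1 = -17)
((-21207/(-12204) - 6584/(-3844)) - 3488)*(104² + f(-177)) = ((-21207/(-12204) - 6584/(-3844)) - 3488)*(104² - 17) = ((-21207*(-1/12204) - 6584*(-1/3844)) - 3488)*(10816 - 17) = ((7069/4068 + 1646/961) - 3488)*10799 = (13489237/3909348 - 3488)*10799 = -13622316587/3909348*10799 = -147107396823013/3909348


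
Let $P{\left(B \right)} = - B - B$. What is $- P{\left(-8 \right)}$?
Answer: $-16$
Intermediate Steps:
$P{\left(B \right)} = - 2 B$
$- P{\left(-8 \right)} = - \left(-2\right) \left(-8\right) = \left(-1\right) 16 = -16$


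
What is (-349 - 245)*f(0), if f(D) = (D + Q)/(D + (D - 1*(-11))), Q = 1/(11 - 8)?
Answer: -18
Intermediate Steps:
Q = ⅓ (Q = 1/3 = ⅓ ≈ 0.33333)
f(D) = (⅓ + D)/(11 + 2*D) (f(D) = (D + ⅓)/(D + (D - 1*(-11))) = (⅓ + D)/(D + (D + 11)) = (⅓ + D)/(D + (11 + D)) = (⅓ + D)/(11 + 2*D))
(-349 - 245)*f(0) = (-349 - 245)*((1 + 3*0)/(3*(11 + 2*0))) = -198*(1 + 0)/(11 + 0) = -198/11 = -594*1/33 = -18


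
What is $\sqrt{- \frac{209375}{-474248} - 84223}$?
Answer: $\frac{i \sqrt{4735648449142098}}{237124} \approx 290.21 i$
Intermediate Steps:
$\sqrt{- \frac{209375}{-474248} - 84223} = \sqrt{\left(-209375\right) \left(- \frac{1}{474248}\right) - 84223} = \sqrt{\frac{209375}{474248} - 84223} = \sqrt{- \frac{39942379929}{474248}} = \frac{i \sqrt{4735648449142098}}{237124}$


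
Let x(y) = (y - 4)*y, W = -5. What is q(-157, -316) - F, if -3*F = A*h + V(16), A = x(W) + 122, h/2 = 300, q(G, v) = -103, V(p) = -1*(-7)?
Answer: 99898/3 ≈ 33299.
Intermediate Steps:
V(p) = 7
x(y) = y*(-4 + y) (x(y) = (-4 + y)*y = y*(-4 + y))
h = 600 (h = 2*300 = 600)
A = 167 (A = -5*(-4 - 5) + 122 = -5*(-9) + 122 = 45 + 122 = 167)
F = -100207/3 (F = -(167*600 + 7)/3 = -(100200 + 7)/3 = -⅓*100207 = -100207/3 ≈ -33402.)
q(-157, -316) - F = -103 - 1*(-100207/3) = -103 + 100207/3 = 99898/3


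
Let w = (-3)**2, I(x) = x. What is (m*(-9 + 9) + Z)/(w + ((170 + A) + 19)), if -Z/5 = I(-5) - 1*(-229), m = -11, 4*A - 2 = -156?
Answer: -2240/319 ≈ -7.0219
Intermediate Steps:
A = -77/2 (A = 1/2 + (1/4)*(-156) = 1/2 - 39 = -77/2 ≈ -38.500)
w = 9
Z = -1120 (Z = -5*(-5 - 1*(-229)) = -5*(-5 + 229) = -5*224 = -1120)
(m*(-9 + 9) + Z)/(w + ((170 + A) + 19)) = (-11*(-9 + 9) - 1120)/(9 + ((170 - 77/2) + 19)) = (-11*0 - 1120)/(9 + (263/2 + 19)) = (0 - 1120)/(9 + 301/2) = -1120/319/2 = -1120*2/319 = -2240/319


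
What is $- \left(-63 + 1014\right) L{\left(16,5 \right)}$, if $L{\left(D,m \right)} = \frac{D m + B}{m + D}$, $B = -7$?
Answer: $- \frac{23141}{7} \approx -3305.9$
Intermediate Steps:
$L{\left(D,m \right)} = \frac{-7 + D m}{D + m}$ ($L{\left(D,m \right)} = \frac{D m - 7}{m + D} = \frac{-7 + D m}{D + m}$)
$- \left(-63 + 1014\right) L{\left(16,5 \right)} = - \left(-63 + 1014\right) \frac{-7 + 16 \cdot 5}{16 + 5} = - 951 \frac{-7 + 80}{21} = - 951 \cdot \frac{1}{21} \cdot 73 = - \frac{951 \cdot 73}{21} = \left(-1\right) \frac{23141}{7} = - \frac{23141}{7}$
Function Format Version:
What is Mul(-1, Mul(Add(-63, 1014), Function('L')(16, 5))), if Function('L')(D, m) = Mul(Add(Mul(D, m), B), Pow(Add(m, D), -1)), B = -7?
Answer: Rational(-23141, 7) ≈ -3305.9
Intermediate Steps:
Function('L')(D, m) = Mul(Pow(Add(D, m), -1), Add(-7, Mul(D, m))) (Function('L')(D, m) = Mul(Add(Mul(D, m), -7), Pow(Add(m, D), -1)) = Mul(Add(-7, Mul(D, m)), Pow(Add(D, m), -1)) = Mul(Pow(Add(D, m), -1), Add(-7, Mul(D, m))))
Mul(-1, Mul(Add(-63, 1014), Function('L')(16, 5))) = Mul(-1, Mul(Add(-63, 1014), Mul(Pow(Add(16, 5), -1), Add(-7, Mul(16, 5))))) = Mul(-1, Mul(951, Mul(Pow(21, -1), Add(-7, 80)))) = Mul(-1, Mul(951, Mul(Rational(1, 21), 73))) = Mul(-1, Mul(951, Rational(73, 21))) = Mul(-1, Rational(23141, 7)) = Rational(-23141, 7)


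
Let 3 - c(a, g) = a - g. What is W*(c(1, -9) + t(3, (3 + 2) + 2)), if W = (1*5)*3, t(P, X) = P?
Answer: -60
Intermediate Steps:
c(a, g) = 3 + g - a (c(a, g) = 3 - (a - g) = 3 + (g - a) = 3 + g - a)
W = 15 (W = 5*3 = 15)
W*(c(1, -9) + t(3, (3 + 2) + 2)) = 15*((3 - 9 - 1*1) + 3) = 15*((3 - 9 - 1) + 3) = 15*(-7 + 3) = 15*(-4) = -60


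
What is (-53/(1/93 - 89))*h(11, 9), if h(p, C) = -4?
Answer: -4929/2069 ≈ -2.3823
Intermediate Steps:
(-53/(1/93 - 89))*h(11, 9) = (-53/(1/93 - 89))*(-4) = (-53/(-8276/93))*(-4) = -93/8276*(-53)*(-4) = (4929/8276)*(-4) = -4929/2069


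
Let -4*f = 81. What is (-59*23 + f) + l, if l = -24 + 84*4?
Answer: -4261/4 ≈ -1065.3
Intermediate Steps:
f = -81/4 (f = -¼*81 = -81/4 ≈ -20.250)
l = 312 (l = -24 + 336 = 312)
(-59*23 + f) + l = (-59*23 - 81/4) + 312 = (-1357 - 81/4) + 312 = -5509/4 + 312 = -4261/4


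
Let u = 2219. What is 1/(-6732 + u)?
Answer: -1/4513 ≈ -0.00022158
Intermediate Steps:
1/(-6732 + u) = 1/(-6732 + 2219) = 1/(-4513) = -1/4513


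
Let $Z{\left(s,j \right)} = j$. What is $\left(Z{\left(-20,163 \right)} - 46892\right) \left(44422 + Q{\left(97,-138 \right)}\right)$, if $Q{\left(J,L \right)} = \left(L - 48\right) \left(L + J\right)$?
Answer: $-2432150992$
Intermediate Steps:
$Q{\left(J,L \right)} = \left(-48 + L\right) \left(J + L\right)$
$\left(Z{\left(-20,163 \right)} - 46892\right) \left(44422 + Q{\left(97,-138 \right)}\right) = \left(163 - 46892\right) \left(44422 + \left(\left(-138\right)^{2} - 4656 - -6624 + 97 \left(-138\right)\right)\right) = - 46729 \left(44422 + \left(19044 - 4656 + 6624 - 13386\right)\right) = - 46729 \left(44422 + 7626\right) = \left(-46729\right) 52048 = -2432150992$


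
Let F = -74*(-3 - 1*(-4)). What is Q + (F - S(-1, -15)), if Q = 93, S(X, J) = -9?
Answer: 28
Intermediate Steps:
F = -74 (F = -74*(-3 + 4) = -74*1 = -74)
Q + (F - S(-1, -15)) = 93 + (-74 - 1*(-9)) = 93 + (-74 + 9) = 93 - 65 = 28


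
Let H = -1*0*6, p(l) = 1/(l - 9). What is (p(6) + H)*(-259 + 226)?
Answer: 11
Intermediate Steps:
p(l) = 1/(-9 + l)
H = 0 (H = 0*6 = 0)
(p(6) + H)*(-259 + 226) = (1/(-9 + 6) + 0)*(-259 + 226) = (1/(-3) + 0)*(-33) = (-⅓ + 0)*(-33) = -⅓*(-33) = 11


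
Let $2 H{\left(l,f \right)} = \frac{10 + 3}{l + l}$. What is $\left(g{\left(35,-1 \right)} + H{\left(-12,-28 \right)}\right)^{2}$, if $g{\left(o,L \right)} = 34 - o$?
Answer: $\frac{3721}{2304} \approx 1.615$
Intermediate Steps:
$H{\left(l,f \right)} = \frac{13}{4 l}$ ($H{\left(l,f \right)} = \frac{\left(10 + 3\right) \frac{1}{l + l}}{2} = \frac{13 \frac{1}{2 l}}{2} = \frac{\frac{13}{2} \frac{1}{l}}{2} = \frac{13}{4 l}$)
$\left(g{\left(35,-1 \right)} + H{\left(-12,-28 \right)}\right)^{2} = \left(\left(34 - 35\right) + \frac{13}{4 \left(-12\right)}\right)^{2} = \left(\left(34 - 35\right) + \frac{13}{4} \left(- \frac{1}{12}\right)\right)^{2} = \left(-1 - \frac{13}{48}\right)^{2} = \left(- \frac{61}{48}\right)^{2} = \frac{3721}{2304}$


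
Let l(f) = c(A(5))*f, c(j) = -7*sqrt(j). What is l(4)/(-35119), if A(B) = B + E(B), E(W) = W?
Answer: 4*sqrt(10)/5017 ≈ 0.0025213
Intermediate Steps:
A(B) = 2*B (A(B) = B + B = 2*B)
l(f) = -7*f*sqrt(10) (l(f) = (-7*sqrt(10))*f = -7*f*sqrt(10))
l(4)/(-35119) = -7*4*sqrt(10)/(-35119) = -28*sqrt(10)*(-1/35119) = 4*sqrt(10)/5017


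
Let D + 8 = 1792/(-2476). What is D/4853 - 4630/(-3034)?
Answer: 6946084405/4557078619 ≈ 1.5242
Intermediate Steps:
D = -5400/619 (D = -8 + 1792/(-2476) = -8 + 1792*(-1/2476) = -8 - 448/619 = -5400/619 ≈ -8.7238)
D/4853 - 4630/(-3034) = -5400/619/4853 - 4630/(-3034) = -5400/619*1/4853 - 4630*(-1/3034) = -5400/3004007 + 2315/1517 = 6946084405/4557078619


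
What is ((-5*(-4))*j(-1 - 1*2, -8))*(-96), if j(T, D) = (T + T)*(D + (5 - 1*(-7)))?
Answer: 46080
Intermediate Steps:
j(T, D) = 2*T*(12 + D) (j(T, D) = (2*T)*(D + (5 + 7)) = (2*T)*(D + 12) = (2*T)*(12 + D) = 2*T*(12 + D))
((-5*(-4))*j(-1 - 1*2, -8))*(-96) = ((-5*(-4))*(2*(-1 - 1*2)*(12 - 8)))*(-96) = (20*(2*(-1 - 2)*4))*(-96) = (20*(2*(-3)*4))*(-96) = (20*(-24))*(-96) = -480*(-96) = 46080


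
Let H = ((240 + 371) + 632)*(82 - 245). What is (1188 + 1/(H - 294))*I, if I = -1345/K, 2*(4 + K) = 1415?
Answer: -648421172470/285484521 ≈ -2271.3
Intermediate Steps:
K = 1407/2 (K = -4 + (1/2)*1415 = -4 + 1415/2 = 1407/2 ≈ 703.50)
I = -2690/1407 (I = -1345/1407/2 = -1345*2/1407 = -2690/1407 ≈ -1.9119)
H = -202609 (H = (611 + 632)*(-163) = 1243*(-163) = -202609)
(1188 + 1/(H - 294))*I = (1188 + 1/(-202609 - 294))*(-2690/1407) = (1188 + 1/(-202903))*(-2690/1407) = (1188 - 1/202903)*(-2690/1407) = (241048763/202903)*(-2690/1407) = -648421172470/285484521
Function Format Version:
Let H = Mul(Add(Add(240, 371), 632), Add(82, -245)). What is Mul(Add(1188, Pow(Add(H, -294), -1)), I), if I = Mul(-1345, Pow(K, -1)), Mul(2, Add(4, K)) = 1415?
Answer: Rational(-648421172470, 285484521) ≈ -2271.3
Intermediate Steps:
K = Rational(1407, 2) (K = Add(-4, Mul(Rational(1, 2), 1415)) = Add(-4, Rational(1415, 2)) = Rational(1407, 2) ≈ 703.50)
I = Rational(-2690, 1407) (I = Mul(-1345, Pow(Rational(1407, 2), -1)) = Mul(-1345, Rational(2, 1407)) = Rational(-2690, 1407) ≈ -1.9119)
H = -202609 (H = Mul(Add(611, 632), -163) = Mul(1243, -163) = -202609)
Mul(Add(1188, Pow(Add(H, -294), -1)), I) = Mul(Add(1188, Pow(Add(-202609, -294), -1)), Rational(-2690, 1407)) = Mul(Add(1188, Pow(-202903, -1)), Rational(-2690, 1407)) = Mul(Add(1188, Rational(-1, 202903)), Rational(-2690, 1407)) = Mul(Rational(241048763, 202903), Rational(-2690, 1407)) = Rational(-648421172470, 285484521)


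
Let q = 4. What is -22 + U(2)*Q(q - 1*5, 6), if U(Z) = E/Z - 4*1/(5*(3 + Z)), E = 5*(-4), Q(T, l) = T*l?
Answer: 974/25 ≈ 38.960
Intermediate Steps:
E = -20
U(Z) = -20/Z - 4/(15 + 5*Z) (U(Z) = -20/Z - 4*1/(5*(3 + Z)) = -20/Z - 4/(15 + 5*Z))
-22 + U(2)*Q(q - 1*5, 6) = -22 + ((4/5)*(-75 - 26*2)/(2*(3 + 2)))*((4 - 1*5)*6) = -22 + ((4/5)*(1/2)*(-75 - 52)/5)*((4 - 5)*6) = -22 + ((4/5)*(1/2)*(1/5)*(-127))*(-1*6) = -22 - 254/25*(-6) = -22 + 1524/25 = 974/25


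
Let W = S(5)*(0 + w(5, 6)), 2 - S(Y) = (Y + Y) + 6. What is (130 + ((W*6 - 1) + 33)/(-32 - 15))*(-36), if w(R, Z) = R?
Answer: -233928/47 ≈ -4977.2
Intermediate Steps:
S(Y) = -4 - 2*Y (S(Y) = 2 - ((Y + Y) + 6) = 2 - (2*Y + 6) = 2 - (6 + 2*Y) = 2 + (-6 - 2*Y) = -4 - 2*Y)
W = -70 (W = (-4 - 2*5)*(0 + 5) = (-4 - 10)*5 = -14*5 = -70)
(130 + ((W*6 - 1) + 33)/(-32 - 15))*(-36) = (130 + ((-70*6 - 1) + 33)/(-32 - 15))*(-36) = (130 + ((-420 - 1) + 33)/(-47))*(-36) = (130 + (-421 + 33)*(-1/47))*(-36) = (130 - 388*(-1/47))*(-36) = (130 + 388/47)*(-36) = (6498/47)*(-36) = -233928/47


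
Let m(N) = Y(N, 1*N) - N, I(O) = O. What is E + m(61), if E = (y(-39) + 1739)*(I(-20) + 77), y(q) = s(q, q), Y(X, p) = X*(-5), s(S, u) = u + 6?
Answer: 96876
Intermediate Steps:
s(S, u) = 6 + u
Y(X, p) = -5*X
m(N) = -6*N (m(N) = -5*N - N = -6*N)
y(q) = 6 + q
E = 97242 (E = ((6 - 39) + 1739)*(-20 + 77) = (-33 + 1739)*57 = 1706*57 = 97242)
E + m(61) = 97242 - 6*61 = 97242 - 366 = 96876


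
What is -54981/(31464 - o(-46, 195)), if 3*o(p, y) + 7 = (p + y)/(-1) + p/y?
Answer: -32163885/18436906 ≈ -1.7445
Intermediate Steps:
o(p, y) = -7/3 - p/3 - y/3 + p/(3*y) (o(p, y) = -7/3 + ((p + y)/(-1) + p/y)/3 = -7/3 + ((p + y)*(-1) + p/y)/3 = -7/3 + ((-p - y) + p/y)/3 = -7/3 + (-p - y + p/y)/3 = -7/3 + (-p/3 - y/3 + p/(3*y)) = -7/3 - p/3 - y/3 + p/(3*y))
-54981/(31464 - o(-46, 195)) = -54981/(31464 - (-46 - 1*195*(7 - 46 + 195))/(3*195)) = -54981/(31464 - (-46 - 1*195*156)/(3*195)) = -54981/(31464 - (-46 - 30420)/(3*195)) = -54981/(31464 - (-30466)/(3*195)) = -54981/(31464 - 1*(-30466/585)) = -54981/(31464 + 30466/585) = -54981/18436906/585 = -54981*585/18436906 = -32163885/18436906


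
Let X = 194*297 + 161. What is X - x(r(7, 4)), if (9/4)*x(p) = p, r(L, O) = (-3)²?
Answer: 57775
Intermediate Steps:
r(L, O) = 9
x(p) = 4*p/9
X = 57779 (X = 57618 + 161 = 57779)
X - x(r(7, 4)) = 57779 - 4*9/9 = 57779 - 1*4 = 57779 - 4 = 57775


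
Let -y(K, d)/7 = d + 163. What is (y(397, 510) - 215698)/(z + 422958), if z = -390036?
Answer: -220409/32922 ≈ -6.6949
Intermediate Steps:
y(K, d) = -1141 - 7*d (y(K, d) = -7*(d + 163) = -7*(163 + d) = -1141 - 7*d)
(y(397, 510) - 215698)/(z + 422958) = ((-1141 - 7*510) - 215698)/(-390036 + 422958) = ((-1141 - 3570) - 215698)/32922 = (-4711 - 215698)*(1/32922) = -220409*1/32922 = -220409/32922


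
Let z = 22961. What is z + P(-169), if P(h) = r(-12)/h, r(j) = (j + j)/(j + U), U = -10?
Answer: 42684487/1859 ≈ 22961.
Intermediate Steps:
r(j) = 2*j/(-10 + j) (r(j) = (j + j)/(j - 10) = (2*j)/(-10 + j) = 2*j/(-10 + j))
P(h) = 12/(11*h) (P(h) = (2*(-12)/(-10 - 12))/h = (2*(-12)/(-22))/h = (2*(-12)*(-1/22))/h = 12/(11*h))
z + P(-169) = 22961 + (12/11)/(-169) = 22961 + (12/11)*(-1/169) = 22961 - 12/1859 = 42684487/1859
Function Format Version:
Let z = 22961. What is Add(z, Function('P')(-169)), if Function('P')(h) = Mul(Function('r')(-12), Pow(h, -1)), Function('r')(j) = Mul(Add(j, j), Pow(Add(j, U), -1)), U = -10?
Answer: Rational(42684487, 1859) ≈ 22961.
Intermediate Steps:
Function('r')(j) = Mul(2, j, Pow(Add(-10, j), -1)) (Function('r')(j) = Mul(Add(j, j), Pow(Add(j, -10), -1)) = Mul(Mul(2, j), Pow(Add(-10, j), -1)) = Mul(2, j, Pow(Add(-10, j), -1)))
Function('P')(h) = Mul(Rational(12, 11), Pow(h, -1)) (Function('P')(h) = Mul(Mul(2, -12, Pow(Add(-10, -12), -1)), Pow(h, -1)) = Mul(Mul(2, -12, Pow(-22, -1)), Pow(h, -1)) = Mul(Mul(2, -12, Rational(-1, 22)), Pow(h, -1)) = Mul(Rational(12, 11), Pow(h, -1)))
Add(z, Function('P')(-169)) = Add(22961, Mul(Rational(12, 11), Pow(-169, -1))) = Add(22961, Mul(Rational(12, 11), Rational(-1, 169))) = Add(22961, Rational(-12, 1859)) = Rational(42684487, 1859)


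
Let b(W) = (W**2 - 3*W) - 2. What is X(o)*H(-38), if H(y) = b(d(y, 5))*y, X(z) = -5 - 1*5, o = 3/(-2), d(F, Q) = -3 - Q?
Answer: 32680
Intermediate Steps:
o = -3/2 (o = 3*(-1/2) = -3/2 ≈ -1.5000)
b(W) = -2 + W**2 - 3*W
X(z) = -10 (X(z) = -5 - 5 = -10)
H(y) = 86*y (H(y) = (-2 + (-3 - 1*5)**2 - 3*(-3 - 1*5))*y = (-2 + (-3 - 5)**2 - 3*(-3 - 5))*y = (-2 + (-8)**2 - 3*(-8))*y = (-2 + 64 + 24)*y = 86*y)
X(o)*H(-38) = -860*(-38) = -10*(-3268) = 32680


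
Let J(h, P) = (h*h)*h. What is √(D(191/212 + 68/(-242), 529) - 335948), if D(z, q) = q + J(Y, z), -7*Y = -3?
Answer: 113*I*√63070/49 ≈ 579.15*I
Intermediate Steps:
Y = 3/7 (Y = -⅐*(-3) = 3/7 ≈ 0.42857)
J(h, P) = h³ (J(h, P) = h²*h = h³)
D(z, q) = 27/343 + q (D(z, q) = q + (3/7)³ = q + 27/343 = 27/343 + q)
√(D(191/212 + 68/(-242), 529) - 335948) = √((27/343 + 529) - 335948) = √(181474/343 - 335948) = √(-115048690/343) = 113*I*√63070/49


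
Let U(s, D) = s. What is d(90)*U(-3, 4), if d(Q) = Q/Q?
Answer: -3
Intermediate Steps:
d(Q) = 1
d(90)*U(-3, 4) = 1*(-3) = -3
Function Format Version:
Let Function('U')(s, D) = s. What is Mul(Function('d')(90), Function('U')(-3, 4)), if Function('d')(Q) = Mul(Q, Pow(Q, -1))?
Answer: -3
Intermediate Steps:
Function('d')(Q) = 1
Mul(Function('d')(90), Function('U')(-3, 4)) = Mul(1, -3) = -3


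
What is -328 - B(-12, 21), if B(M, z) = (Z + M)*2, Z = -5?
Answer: -294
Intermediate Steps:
B(M, z) = -10 + 2*M (B(M, z) = (-5 + M)*2 = -10 + 2*M)
-328 - B(-12, 21) = -328 - (-10 + 2*(-12)) = -328 - (-10 - 24) = -328 - 1*(-34) = -328 + 34 = -294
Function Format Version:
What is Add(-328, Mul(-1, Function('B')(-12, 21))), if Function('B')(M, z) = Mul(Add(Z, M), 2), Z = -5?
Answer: -294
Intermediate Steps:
Function('B')(M, z) = Add(-10, Mul(2, M)) (Function('B')(M, z) = Mul(Add(-5, M), 2) = Add(-10, Mul(2, M)))
Add(-328, Mul(-1, Function('B')(-12, 21))) = Add(-328, Mul(-1, Add(-10, Mul(2, -12)))) = Add(-328, Mul(-1, Add(-10, -24))) = Add(-328, Mul(-1, -34)) = Add(-328, 34) = -294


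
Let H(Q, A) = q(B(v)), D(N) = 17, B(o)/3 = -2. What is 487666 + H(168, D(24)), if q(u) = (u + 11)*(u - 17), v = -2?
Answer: 487551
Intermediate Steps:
B(o) = -6 (B(o) = 3*(-2) = -6)
q(u) = (-17 + u)*(11 + u) (q(u) = (11 + u)*(-17 + u) = (-17 + u)*(11 + u))
H(Q, A) = -115 (H(Q, A) = -187 + (-6)² - 6*(-6) = -187 + 36 + 36 = -115)
487666 + H(168, D(24)) = 487666 - 115 = 487551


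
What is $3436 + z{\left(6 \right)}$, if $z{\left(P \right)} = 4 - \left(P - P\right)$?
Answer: $3440$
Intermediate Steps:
$z{\left(P \right)} = 4$ ($z{\left(P \right)} = 4 - 0 = 4 + 0 = 4$)
$3436 + z{\left(6 \right)} = 3436 + 4 = 3440$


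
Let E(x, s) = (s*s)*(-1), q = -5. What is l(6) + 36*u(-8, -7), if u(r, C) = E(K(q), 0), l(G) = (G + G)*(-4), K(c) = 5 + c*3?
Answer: -48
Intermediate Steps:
K(c) = 5 + 3*c
l(G) = -8*G (l(G) = (2*G)*(-4) = -8*G)
E(x, s) = -s² (E(x, s) = s²*(-1) = -s²)
u(r, C) = 0 (u(r, C) = -1*0² = -1*0 = 0)
l(6) + 36*u(-8, -7) = -8*6 + 36*0 = -48 + 0 = -48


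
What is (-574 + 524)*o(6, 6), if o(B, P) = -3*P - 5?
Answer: 1150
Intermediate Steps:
o(B, P) = -5 - 3*P
(-574 + 524)*o(6, 6) = (-574 + 524)*(-5 - 3*6) = -50*(-5 - 18) = -50*(-23) = 1150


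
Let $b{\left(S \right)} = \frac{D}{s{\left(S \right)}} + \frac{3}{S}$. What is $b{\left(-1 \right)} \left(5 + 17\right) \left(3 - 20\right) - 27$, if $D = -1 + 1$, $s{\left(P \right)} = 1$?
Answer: $1095$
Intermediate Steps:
$D = 0$
$b{\left(S \right)} = \frac{3}{S}$ ($b{\left(S \right)} = \frac{0}{1} + \frac{3}{S} = 0 \cdot 1 + \frac{3}{S} = 0 + \frac{3}{S} = \frac{3}{S}$)
$b{\left(-1 \right)} \left(5 + 17\right) \left(3 - 20\right) - 27 = \frac{3}{-1} \left(5 + 17\right) \left(3 - 20\right) - 27 = 3 \left(-1\right) 22 \left(-17\right) - 27 = \left(-3\right) \left(-374\right) - 27 = 1122 - 27 = 1095$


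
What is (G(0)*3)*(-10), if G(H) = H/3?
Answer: 0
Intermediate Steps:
G(H) = H/3 (G(H) = H*(1/3) = H/3)
(G(0)*3)*(-10) = (((1/3)*0)*3)*(-10) = (0*3)*(-10) = 0*(-10) = 0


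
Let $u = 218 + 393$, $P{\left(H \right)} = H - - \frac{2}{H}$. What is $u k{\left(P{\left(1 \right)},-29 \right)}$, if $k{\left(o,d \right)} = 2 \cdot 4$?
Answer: $4888$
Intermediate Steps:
$P{\left(H \right)} = H + \frac{2}{H}$
$k{\left(o,d \right)} = 8$
$u = 611$
$u k{\left(P{\left(1 \right)},-29 \right)} = 611 \cdot 8 = 4888$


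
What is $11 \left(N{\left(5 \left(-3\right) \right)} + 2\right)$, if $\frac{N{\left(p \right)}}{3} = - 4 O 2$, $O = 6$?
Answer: $-1562$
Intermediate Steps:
$N{\left(p \right)} = -144$ ($N{\left(p \right)} = 3 \left(-4\right) 6 \cdot 2 = 3 \left(\left(-24\right) 2\right) = 3 \left(-48\right) = -144$)
$11 \left(N{\left(5 \left(-3\right) \right)} + 2\right) = 11 \left(-144 + 2\right) = 11 \left(-142\right) = -1562$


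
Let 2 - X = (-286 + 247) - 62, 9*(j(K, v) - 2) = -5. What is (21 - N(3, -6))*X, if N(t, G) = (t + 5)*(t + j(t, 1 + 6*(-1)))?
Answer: -13493/9 ≈ -1499.2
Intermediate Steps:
j(K, v) = 13/9 (j(K, v) = 2 + (⅑)*(-5) = 2 - 5/9 = 13/9)
N(t, G) = (5 + t)*(13/9 + t) (N(t, G) = (t + 5)*(t + 13/9) = (5 + t)*(13/9 + t))
X = 103 (X = 2 - ((-286 + 247) - 62) = 2 - (-39 - 62) = 2 - 1*(-101) = 2 + 101 = 103)
(21 - N(3, -6))*X = (21 - (65/9 + 3² + (58/9)*3))*103 = (21 - (65/9 + 9 + 58/3))*103 = (21 - 1*320/9)*103 = (21 - 320/9)*103 = -131/9*103 = -13493/9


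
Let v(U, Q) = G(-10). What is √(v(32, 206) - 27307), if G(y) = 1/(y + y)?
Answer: I*√2730705/10 ≈ 165.25*I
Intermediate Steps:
G(y) = 1/(2*y)
v(U, Q) = -1/20 (v(U, Q) = (½)/(-10) = (½)*(-⅒) = -1/20)
√(v(32, 206) - 27307) = √(-1/20 - 27307) = √(-546141/20) = I*√2730705/10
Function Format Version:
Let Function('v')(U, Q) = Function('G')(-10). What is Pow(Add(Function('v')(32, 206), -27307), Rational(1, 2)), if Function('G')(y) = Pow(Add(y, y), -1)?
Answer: Mul(Rational(1, 10), I, Pow(2730705, Rational(1, 2))) ≈ Mul(165.25, I)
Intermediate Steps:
Function('G')(y) = Mul(Rational(1, 2), Pow(y, -1)) (Function('G')(y) = Pow(Mul(2, y), -1) = Mul(Rational(1, 2), Pow(y, -1)))
Function('v')(U, Q) = Rational(-1, 20) (Function('v')(U, Q) = Mul(Rational(1, 2), Pow(-10, -1)) = Mul(Rational(1, 2), Rational(-1, 10)) = Rational(-1, 20))
Pow(Add(Function('v')(32, 206), -27307), Rational(1, 2)) = Pow(Add(Rational(-1, 20), -27307), Rational(1, 2)) = Pow(Rational(-546141, 20), Rational(1, 2)) = Mul(Rational(1, 10), I, Pow(2730705, Rational(1, 2)))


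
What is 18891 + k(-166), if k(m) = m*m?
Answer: 46447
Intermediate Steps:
k(m) = m**2
18891 + k(-166) = 18891 + (-166)**2 = 18891 + 27556 = 46447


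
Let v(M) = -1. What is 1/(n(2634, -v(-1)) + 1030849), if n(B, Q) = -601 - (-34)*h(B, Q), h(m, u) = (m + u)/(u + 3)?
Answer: 2/2105291 ≈ 9.4999e-7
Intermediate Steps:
h(m, u) = (m + u)/(3 + u)
n(B, Q) = -601 + 34*(B + Q)/(3 + Q) (n(B, Q) = -601 - (-34)*(B + Q)/(3 + Q) = -601 + 34*(B + Q)/(3 + Q))
1/(n(2634, -v(-1)) + 1030849) = 1/((-1803 - (-567)*(-1) + 34*2634)/(3 - 1*(-1)) + 1030849) = 1/((-1803 - 567*1 + 89556)/(3 + 1) + 1030849) = 1/((-1803 - 567 + 89556)/4 + 1030849) = 1/((1/4)*87186 + 1030849) = 1/(43593/2 + 1030849) = 1/(2105291/2) = 2/2105291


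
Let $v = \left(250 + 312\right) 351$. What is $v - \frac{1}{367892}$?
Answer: $\frac{72571111703}{367892} \approx 1.9726 \cdot 10^{5}$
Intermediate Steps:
$v = 197262$ ($v = 562 \cdot 351 = 197262$)
$v - \frac{1}{367892} = 197262 - \frac{1}{367892} = \frac{72571111703}{367892}$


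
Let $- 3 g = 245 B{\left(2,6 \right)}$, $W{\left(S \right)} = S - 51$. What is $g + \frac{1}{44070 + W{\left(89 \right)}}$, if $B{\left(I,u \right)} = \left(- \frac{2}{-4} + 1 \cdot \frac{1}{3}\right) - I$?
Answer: $\frac{37822619}{396972} \approx 95.278$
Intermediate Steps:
$B{\left(I,u \right)} = \frac{5}{6} - I$ ($B{\left(I,u \right)} = \left(\left(-2\right) \left(- \frac{1}{4}\right) + 1 \cdot \frac{1}{3}\right) - I = \left(\frac{1}{2} + \frac{1}{3}\right) - I = \frac{5}{6} - I$)
$W{\left(S \right)} = -51 + S$ ($W{\left(S \right)} = S - 51 = -51 + S$)
$g = \frac{1715}{18}$ ($g = - \frac{245 \left(\frac{5}{6} - 2\right)}{3} = - \frac{245 \left(- \frac{7}{6}\right)}{3} = \left(- \frac{1}{3}\right) \left(- \frac{1715}{6}\right) = \frac{1715}{18} \approx 95.278$)
$g + \frac{1}{44070 + W{\left(89 \right)}} = \frac{1715}{18} + \frac{1}{44070 + \left(-51 + 89\right)} = \frac{1715}{18} + \frac{1}{44070 + 38} = \frac{1715}{18} + \frac{1}{44108} = \frac{37822619}{396972}$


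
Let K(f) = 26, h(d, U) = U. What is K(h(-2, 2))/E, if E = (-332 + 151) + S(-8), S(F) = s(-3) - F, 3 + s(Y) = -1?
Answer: -26/177 ≈ -0.14689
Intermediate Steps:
s(Y) = -4 (s(Y) = -3 - 1 = -4)
S(F) = -4 - F
E = -177 (E = (-332 + 151) + (-4 - 1*(-8)) = -181 + (-4 + 8) = -181 + 4 = -177)
K(h(-2, 2))/E = 26/(-177) = 26*(-1/177) = -26/177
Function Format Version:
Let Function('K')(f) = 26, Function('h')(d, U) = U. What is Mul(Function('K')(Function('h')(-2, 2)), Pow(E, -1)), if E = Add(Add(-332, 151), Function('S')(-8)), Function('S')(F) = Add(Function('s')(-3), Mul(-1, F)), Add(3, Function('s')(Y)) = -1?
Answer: Rational(-26, 177) ≈ -0.14689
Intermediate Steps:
Function('s')(Y) = -4 (Function('s')(Y) = Add(-3, -1) = -4)
Function('S')(F) = Add(-4, Mul(-1, F))
E = -177 (E = Add(Add(-332, 151), Add(-4, Mul(-1, -8))) = Add(-181, Add(-4, 8)) = Add(-181, 4) = -177)
Mul(Function('K')(Function('h')(-2, 2)), Pow(E, -1)) = Mul(26, Pow(-177, -1)) = Mul(26, Rational(-1, 177)) = Rational(-26, 177)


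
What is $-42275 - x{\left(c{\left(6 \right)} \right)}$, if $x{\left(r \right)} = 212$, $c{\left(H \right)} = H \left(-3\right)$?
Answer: $-42487$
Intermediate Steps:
$c{\left(H \right)} = - 3 H$
$-42275 - x{\left(c{\left(6 \right)} \right)} = -42275 - 212 = -42487$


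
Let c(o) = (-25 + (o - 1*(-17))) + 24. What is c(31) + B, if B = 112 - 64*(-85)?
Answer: 5599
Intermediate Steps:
B = 5552 (B = 112 + 5440 = 5552)
c(o) = 16 + o (c(o) = (-25 + (o + 17)) + 24 = (-25 + (17 + o)) + 24 = (-8 + o) + 24 = 16 + o)
c(31) + B = (16 + 31) + 5552 = 47 + 5552 = 5599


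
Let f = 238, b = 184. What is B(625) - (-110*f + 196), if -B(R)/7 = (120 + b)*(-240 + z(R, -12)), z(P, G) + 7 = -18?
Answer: 589904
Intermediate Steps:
z(P, G) = -25 (z(P, G) = -7 - 18 = -25)
B(R) = 563920 (B(R) = -7*(120 + 184)*(-240 - 25) = -2128*(-265) = -7*(-80560) = 563920)
B(625) - (-110*f + 196) = 563920 - (-110*238 + 196) = 563920 - (-26180 + 196) = 563920 - 1*(-25984) = 563920 + 25984 = 589904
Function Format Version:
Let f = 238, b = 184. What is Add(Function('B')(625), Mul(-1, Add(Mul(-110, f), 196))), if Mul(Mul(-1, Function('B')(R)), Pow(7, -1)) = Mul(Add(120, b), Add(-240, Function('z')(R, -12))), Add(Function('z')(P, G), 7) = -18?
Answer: 589904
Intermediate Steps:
Function('z')(P, G) = -25 (Function('z')(P, G) = Add(-7, -18) = -25)
Function('B')(R) = 563920 (Function('B')(R) = Mul(-7, Mul(Add(120, 184), Add(-240, -25))) = Mul(-7, Mul(304, -265)) = Mul(-7, -80560) = 563920)
Add(Function('B')(625), Mul(-1, Add(Mul(-110, f), 196))) = Add(563920, Mul(-1, Add(Mul(-110, 238), 196))) = Add(563920, Mul(-1, Add(-26180, 196))) = Add(563920, Mul(-1, -25984)) = Add(563920, 25984) = 589904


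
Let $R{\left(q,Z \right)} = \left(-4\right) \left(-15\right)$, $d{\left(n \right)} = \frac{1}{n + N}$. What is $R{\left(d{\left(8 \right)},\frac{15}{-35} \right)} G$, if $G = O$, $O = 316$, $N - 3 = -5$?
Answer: $18960$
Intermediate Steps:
$N = -2$ ($N = 3 - 5 = -2$)
$d{\left(n \right)} = \frac{1}{-2 + n}$ ($d{\left(n \right)} = \frac{1}{n - 2} = \frac{1}{-2 + n}$)
$R{\left(q,Z \right)} = 60$
$G = 316$
$R{\left(d{\left(8 \right)},\frac{15}{-35} \right)} G = 60 \cdot 316 = 18960$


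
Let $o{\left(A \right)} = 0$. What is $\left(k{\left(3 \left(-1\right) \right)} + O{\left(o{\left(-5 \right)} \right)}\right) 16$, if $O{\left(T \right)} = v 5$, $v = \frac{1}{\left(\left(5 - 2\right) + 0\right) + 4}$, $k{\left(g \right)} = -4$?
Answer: $- \frac{368}{7} \approx -52.571$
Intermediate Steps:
$v = \frac{1}{7}$ ($v = \frac{1}{\left(3 + 0\right) + 4} = \frac{1}{3 + 4} = \frac{1}{7} \approx 0.14286$)
$O{\left(T \right)} = \frac{5}{7}$ ($O{\left(T \right)} = \frac{1}{7} \cdot 5 = \frac{5}{7}$)
$\left(k{\left(3 \left(-1\right) \right)} + O{\left(o{\left(-5 \right)} \right)}\right) 16 = \left(-4 + \frac{5}{7}\right) 16 = \left(- \frac{23}{7}\right) 16 = - \frac{368}{7}$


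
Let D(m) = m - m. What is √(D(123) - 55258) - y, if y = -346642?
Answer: 346642 + I*√55258 ≈ 3.4664e+5 + 235.07*I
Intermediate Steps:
D(m) = 0
√(D(123) - 55258) - y = √(0 - 55258) - 1*(-346642) = √(-55258) + 346642 = I*√55258 + 346642 = 346642 + I*√55258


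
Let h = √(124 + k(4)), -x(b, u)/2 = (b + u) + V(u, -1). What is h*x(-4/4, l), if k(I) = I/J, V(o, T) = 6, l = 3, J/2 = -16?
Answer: -4*√1982 ≈ -178.08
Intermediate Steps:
J = -32 (J = 2*(-16) = -32)
k(I) = -I/32 (k(I) = I/(-32) = I*(-1/32) = -I/32)
x(b, u) = -12 - 2*b - 2*u (x(b, u) = -2*((b + u) + 6) = -2*(6 + b + u) = -12 - 2*b - 2*u)
h = √1982/4 (h = √(124 - 1/32*4) = √(124 - ⅛) = √(991/8) = √1982/4 ≈ 11.130)
h*x(-4/4, l) = (√1982/4)*(-12 - (-8)/4 - 2*3) = (√1982/4)*(-12 - (-8)/4 - 6) = (√1982/4)*(-12 - 2*(-1) - 6) = (√1982/4)*(-12 + 2 - 6) = (√1982/4)*(-16) = -4*√1982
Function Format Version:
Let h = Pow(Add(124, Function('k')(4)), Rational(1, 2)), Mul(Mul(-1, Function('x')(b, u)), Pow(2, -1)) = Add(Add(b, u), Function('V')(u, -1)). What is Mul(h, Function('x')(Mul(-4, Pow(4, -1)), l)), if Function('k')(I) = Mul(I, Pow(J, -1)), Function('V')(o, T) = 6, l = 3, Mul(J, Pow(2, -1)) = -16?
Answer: Mul(-4, Pow(1982, Rational(1, 2))) ≈ -178.08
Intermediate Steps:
J = -32 (J = Mul(2, -16) = -32)
Function('k')(I) = Mul(Rational(-1, 32), I) (Function('k')(I) = Mul(I, Pow(-32, -1)) = Mul(I, Rational(-1, 32)) = Mul(Rational(-1, 32), I))
Function('x')(b, u) = Add(-12, Mul(-2, b), Mul(-2, u)) (Function('x')(b, u) = Mul(-2, Add(Add(b, u), 6)) = Mul(-2, Add(6, b, u)) = Add(-12, Mul(-2, b), Mul(-2, u)))
h = Mul(Rational(1, 4), Pow(1982, Rational(1, 2))) (h = Pow(Add(124, Mul(Rational(-1, 32), 4)), Rational(1, 2)) = Pow(Add(124, Rational(-1, 8)), Rational(1, 2)) = Pow(Rational(991, 8), Rational(1, 2)) = Mul(Rational(1, 4), Pow(1982, Rational(1, 2))) ≈ 11.130)
Mul(h, Function('x')(Mul(-4, Pow(4, -1)), l)) = Mul(Mul(Rational(1, 4), Pow(1982, Rational(1, 2))), Add(-12, Mul(-2, Mul(-4, Pow(4, -1))), Mul(-2, 3))) = Mul(Mul(Rational(1, 4), Pow(1982, Rational(1, 2))), Add(-12, Mul(-2, Mul(-4, Rational(1, 4))), -6)) = Mul(Mul(Rational(1, 4), Pow(1982, Rational(1, 2))), Add(-12, Mul(-2, -1), -6)) = Mul(Mul(Rational(1, 4), Pow(1982, Rational(1, 2))), Add(-12, 2, -6)) = Mul(Mul(Rational(1, 4), Pow(1982, Rational(1, 2))), -16) = Mul(-4, Pow(1982, Rational(1, 2)))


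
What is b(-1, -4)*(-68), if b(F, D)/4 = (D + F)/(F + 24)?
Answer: 1360/23 ≈ 59.130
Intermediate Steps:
b(F, D) = 4*(D + F)/(24 + F) (b(F, D) = 4*((D + F)/(F + 24)) = 4*((D + F)/(24 + F)) = 4*(D + F)/(24 + F))
b(-1, -4)*(-68) = (4*(-4 - 1)/(24 - 1))*(-68) = (4*(-5)/23)*(-68) = (4*(1/23)*(-5))*(-68) = -20/23*(-68) = 1360/23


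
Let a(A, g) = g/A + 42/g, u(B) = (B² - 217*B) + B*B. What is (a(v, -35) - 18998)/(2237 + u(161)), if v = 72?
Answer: -12149/12240 ≈ -0.99257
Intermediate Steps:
u(B) = -217*B + 2*B² (u(B) = (B² - 217*B) + B² = -217*B + 2*B²)
a(A, g) = 42/g + g/A
(a(v, -35) - 18998)/(2237 + u(161)) = ((42/(-35) - 35/72) - 18998)/(2237 + 161*(-217 + 2*161)) = ((42*(-1/35) - 35*1/72) - 18998)/(2237 + 161*(-217 + 322)) = ((-6/5 - 35/72) - 18998)/(2237 + 161*105) = (-607/360 - 18998)/(2237 + 16905) = -6839887/360/19142 = -6839887/360*1/19142 = -12149/12240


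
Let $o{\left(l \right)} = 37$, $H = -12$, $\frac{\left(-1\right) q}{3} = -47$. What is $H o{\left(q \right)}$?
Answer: $-444$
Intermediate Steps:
$q = 141$ ($q = \left(-3\right) \left(-47\right) = 141$)
$H o{\left(q \right)} = \left(-12\right) 37 = -444$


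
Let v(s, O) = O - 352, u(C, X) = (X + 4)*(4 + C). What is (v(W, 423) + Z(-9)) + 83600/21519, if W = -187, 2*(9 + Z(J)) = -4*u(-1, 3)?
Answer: 513980/21519 ≈ 23.885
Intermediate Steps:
u(C, X) = (4 + C)*(4 + X) (u(C, X) = (4 + X)*(4 + C) = (4 + C)*(4 + X))
Z(J) = -51 (Z(J) = -9 + (-4*(16 + 4*(-1) + 4*3 - 1*3))/2 = -9 + (-4*(16 - 4 + 12 - 3))/2 = -9 + (-4*21)/2 = -9 + (½)*(-84) = -9 - 42 = -51)
v(s, O) = -352 + O
(v(W, 423) + Z(-9)) + 83600/21519 = ((-352 + 423) - 51) + 83600/21519 = (71 - 51) + 83600*(1/21519) = 20 + 83600/21519 = 513980/21519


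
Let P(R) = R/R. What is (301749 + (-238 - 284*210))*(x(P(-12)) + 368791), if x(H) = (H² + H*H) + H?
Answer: 89200573574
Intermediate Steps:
P(R) = 1
x(H) = H + 2*H² (x(H) = (H² + H²) + H = 2*H² + H = H + 2*H²)
(301749 + (-238 - 284*210))*(x(P(-12)) + 368791) = (301749 + (-238 - 284*210))*(1*(1 + 2*1) + 368791) = (301749 + (-238 - 59640))*(1*(1 + 2) + 368791) = (301749 - 59878)*(1*3 + 368791) = 241871*(3 + 368791) = 241871*368794 = 89200573574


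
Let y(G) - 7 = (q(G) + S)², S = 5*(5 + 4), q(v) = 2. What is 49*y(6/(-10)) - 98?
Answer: 108486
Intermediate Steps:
S = 45 (S = 5*9 = 45)
y(G) = 2216 (y(G) = 7 + (2 + 45)² = 7 + 47² = 7 + 2209 = 2216)
49*y(6/(-10)) - 98 = 49*2216 - 98 = 108584 - 98 = 108486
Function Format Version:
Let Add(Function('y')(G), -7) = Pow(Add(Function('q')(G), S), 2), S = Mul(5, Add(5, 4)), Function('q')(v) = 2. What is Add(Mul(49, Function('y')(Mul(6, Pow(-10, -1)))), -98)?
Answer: 108486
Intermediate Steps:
S = 45 (S = Mul(5, 9) = 45)
Function('y')(G) = 2216 (Function('y')(G) = Add(7, Pow(Add(2, 45), 2)) = Add(7, Pow(47, 2)) = Add(7, 2209) = 2216)
Add(Mul(49, Function('y')(Mul(6, Pow(-10, -1)))), -98) = Add(Mul(49, 2216), -98) = Add(108584, -98) = 108486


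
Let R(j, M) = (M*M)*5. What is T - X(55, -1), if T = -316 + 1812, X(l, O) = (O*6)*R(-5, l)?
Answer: 92246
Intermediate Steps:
R(j, M) = 5*M² (R(j, M) = M²*5 = 5*M²)
X(l, O) = 30*O*l² (X(l, O) = (O*6)*(5*l²) = (6*O)*(5*l²) = 30*O*l²)
T = 1496
T - X(55, -1) = 1496 - 30*(-1)*55² = 1496 - 30*(-1)*3025 = 1496 - 1*(-90750) = 1496 + 90750 = 92246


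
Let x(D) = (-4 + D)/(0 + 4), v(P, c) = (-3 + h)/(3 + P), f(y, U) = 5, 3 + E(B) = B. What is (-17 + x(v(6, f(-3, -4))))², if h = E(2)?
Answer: 26569/81 ≈ 328.01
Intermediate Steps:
E(B) = -3 + B
h = -1 (h = -3 + 2 = -1)
v(P, c) = -4/(3 + P) (v(P, c) = (-3 - 1)/(3 + P) = -4/(3 + P))
x(D) = -1 + D/4 (x(D) = (-4 + D)/4 = (-4 + D)*(¼) = -1 + D/4)
(-17 + x(v(6, f(-3, -4))))² = (-17 + (-1 + (-4/(3 + 6))/4))² = (-17 + (-1 + (-4/9)/4))² = (-17 + (-1 + (-4*⅑)/4))² = (-17 + (-1 + (¼)*(-4/9)))² = (-17 + (-1 - ⅑))² = (-17 - 10/9)² = (-163/9)² = 26569/81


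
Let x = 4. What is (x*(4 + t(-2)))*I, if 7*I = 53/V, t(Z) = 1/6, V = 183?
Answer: 2650/3843 ≈ 0.68957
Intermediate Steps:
t(Z) = 1/6
I = 53/1281 (I = (53/183)/7 = (53*(1/183))/7 = (1/7)*(53/183) = 53/1281 ≈ 0.041374)
(x*(4 + t(-2)))*I = (4*(4 + 1/6))*(53/1281) = (4*(25/6))*(53/1281) = (50/3)*(53/1281) = 2650/3843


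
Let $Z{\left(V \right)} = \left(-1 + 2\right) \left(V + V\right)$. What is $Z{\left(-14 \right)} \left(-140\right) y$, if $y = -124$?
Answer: $-486080$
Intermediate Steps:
$Z{\left(V \right)} = 2 V$ ($Z{\left(V \right)} = 1 \cdot 2 V = 2 V$)
$Z{\left(-14 \right)} \left(-140\right) y = 2 \left(-14\right) \left(-140\right) \left(-124\right) = \left(-28\right) \left(-140\right) \left(-124\right) = 3920 \left(-124\right) = -486080$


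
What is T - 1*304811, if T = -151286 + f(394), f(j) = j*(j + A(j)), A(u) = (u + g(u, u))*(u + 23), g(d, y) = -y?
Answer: -300861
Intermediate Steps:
A(u) = 0 (A(u) = (u - u)*(u + 23) = 0*(23 + u) = 0)
f(j) = j² (f(j) = j*(j + 0) = j*j = j²)
T = 3950 (T = -151286 + 394² = -151286 + 155236 = 3950)
T - 1*304811 = 3950 - 1*304811 = 3950 - 304811 = -300861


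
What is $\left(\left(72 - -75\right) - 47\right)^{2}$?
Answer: $10000$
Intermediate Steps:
$\left(\left(72 - -75\right) - 47\right)^{2} = \left(\left(72 + 75\right) - 47\right)^{2} = \left(147 - 47\right)^{2} = 100^{2} = 10000$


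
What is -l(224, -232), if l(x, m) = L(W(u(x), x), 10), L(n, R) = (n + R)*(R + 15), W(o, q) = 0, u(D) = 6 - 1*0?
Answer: -250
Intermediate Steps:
u(D) = 6 (u(D) = 6 + 0 = 6)
L(n, R) = (15 + R)*(R + n) (L(n, R) = (R + n)*(15 + R) = (15 + R)*(R + n))
l(x, m) = 250 (l(x, m) = 10² + 15*10 + 15*0 + 10*0 = 100 + 150 + 0 + 0 = 250)
-l(224, -232) = -1*250 = -250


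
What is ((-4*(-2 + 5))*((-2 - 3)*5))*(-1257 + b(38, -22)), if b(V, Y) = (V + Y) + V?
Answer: -360900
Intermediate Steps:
b(V, Y) = Y + 2*V
((-4*(-2 + 5))*((-2 - 3)*5))*(-1257 + b(38, -22)) = ((-4*(-2 + 5))*((-2 - 3)*5))*(-1257 + (-22 + 2*38)) = ((-4*3)*(-5*5))*(-1257 + (-22 + 76)) = (-4*3*(-25))*(-1257 + 54) = -12*(-25)*(-1203) = 300*(-1203) = -360900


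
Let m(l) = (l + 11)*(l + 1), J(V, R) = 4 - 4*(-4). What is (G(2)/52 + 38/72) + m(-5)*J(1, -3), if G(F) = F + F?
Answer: -224357/468 ≈ -479.40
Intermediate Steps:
J(V, R) = 20 (J(V, R) = 4 - 1*(-16) = 4 + 16 = 20)
G(F) = 2*F
m(l) = (1 + l)*(11 + l) (m(l) = (11 + l)*(1 + l) = (1 + l)*(11 + l))
(G(2)/52 + 38/72) + m(-5)*J(1, -3) = ((2*2)/52 + 38/72) + (11 + (-5)² + 12*(-5))*20 = (4*(1/52) + 38*(1/72)) + (11 + 25 - 60)*20 = (1/13 + 19/36) - 24*20 = 283/468 - 480 = -224357/468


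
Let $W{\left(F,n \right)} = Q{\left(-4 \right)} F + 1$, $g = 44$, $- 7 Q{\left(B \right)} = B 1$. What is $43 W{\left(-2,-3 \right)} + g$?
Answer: $\frac{265}{7} \approx 37.857$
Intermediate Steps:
$Q{\left(B \right)} = - \frac{B}{7}$ ($Q{\left(B \right)} = - \frac{B 1}{7} = - \frac{B}{7}$)
$W{\left(F,n \right)} = 1 + \frac{4 F}{7}$ ($W{\left(F,n \right)} = \left(- \frac{1}{7}\right) \left(-4\right) F + 1 = \frac{4 F}{7} + 1 = 1 + \frac{4 F}{7}$)
$43 W{\left(-2,-3 \right)} + g = 43 \left(1 + \frac{4}{7} \left(-2\right)\right) + 44 = 43 \left(1 - \frac{8}{7}\right) + 44 = 43 \left(- \frac{1}{7}\right) + 44 = - \frac{43}{7} + 44 = \frac{265}{7}$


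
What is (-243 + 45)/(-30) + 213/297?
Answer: 3622/495 ≈ 7.3172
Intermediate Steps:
(-243 + 45)/(-30) + 213/297 = -198*(-1/30) + 213*(1/297) = 33/5 + 71/99 = 3622/495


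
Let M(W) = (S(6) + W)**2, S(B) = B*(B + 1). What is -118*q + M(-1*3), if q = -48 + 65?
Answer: -485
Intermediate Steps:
S(B) = B*(1 + B)
q = 17
M(W) = (42 + W)**2 (M(W) = (6*(1 + 6) + W)**2 = (6*7 + W)**2 = (42 + W)**2)
-118*q + M(-1*3) = -118*17 + (42 - 1*3)**2 = -2006 + (42 - 3)**2 = -2006 + 39**2 = -2006 + 1521 = -485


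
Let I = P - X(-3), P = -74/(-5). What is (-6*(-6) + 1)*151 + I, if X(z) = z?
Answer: 28024/5 ≈ 5604.8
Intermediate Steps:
P = 74/5 (P = -74*(-⅕) = 74/5 ≈ 14.800)
I = 89/5 (I = 74/5 - 1*(-3) = 74/5 + 3 = 89/5 ≈ 17.800)
(-6*(-6) + 1)*151 + I = (-6*(-6) + 1)*151 + 89/5 = (36 + 1)*151 + 89/5 = 37*151 + 89/5 = 5587 + 89/5 = 28024/5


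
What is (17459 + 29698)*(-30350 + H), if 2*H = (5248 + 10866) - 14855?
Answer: -2803059237/2 ≈ -1.4015e+9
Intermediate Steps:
H = 1259/2 (H = ((5248 + 10866) - 14855)/2 = (16114 - 14855)/2 = (½)*1259 = 1259/2 ≈ 629.50)
(17459 + 29698)*(-30350 + H) = (17459 + 29698)*(-30350 + 1259/2) = 47157*(-59441/2) = -2803059237/2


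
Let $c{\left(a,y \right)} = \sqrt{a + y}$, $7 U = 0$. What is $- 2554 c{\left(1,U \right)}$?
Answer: $-2554$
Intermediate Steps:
$U = 0$ ($U = \frac{1}{7} \cdot 0 = 0$)
$- 2554 c{\left(1,U \right)} = - 2554 \sqrt{1 + 0} = - 2554 \sqrt{1} = \left(-2554\right) 1 = -2554$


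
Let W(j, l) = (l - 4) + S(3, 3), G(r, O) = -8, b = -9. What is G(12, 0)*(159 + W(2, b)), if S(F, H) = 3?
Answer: -1192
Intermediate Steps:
W(j, l) = -1 + l (W(j, l) = (l - 4) + 3 = (-4 + l) + 3 = -1 + l)
G(12, 0)*(159 + W(2, b)) = -8*(159 + (-1 - 9)) = -8*(159 - 10) = -8*149 = -1192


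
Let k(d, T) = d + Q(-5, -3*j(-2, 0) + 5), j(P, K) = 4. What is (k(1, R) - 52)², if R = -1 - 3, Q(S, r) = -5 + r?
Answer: 3969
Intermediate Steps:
R = -4
k(d, T) = -12 + d (k(d, T) = d + (-5 + (-3*4 + 5)) = d + (-5 + (-12 + 5)) = d + (-5 - 7) = d - 12 = -12 + d)
(k(1, R) - 52)² = ((-12 + 1) - 52)² = (-11 - 52)² = (-63)² = 3969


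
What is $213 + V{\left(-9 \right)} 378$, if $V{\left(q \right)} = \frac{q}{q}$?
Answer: $591$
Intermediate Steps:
$V{\left(q \right)} = 1$
$213 + V{\left(-9 \right)} 378 = 213 + 1 \cdot 378 = 213 + 378 = 591$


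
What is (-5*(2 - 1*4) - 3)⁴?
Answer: 2401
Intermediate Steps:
(-5*(2 - 1*4) - 3)⁴ = (-5*(2 - 4) - 3)⁴ = (-5*(-2) - 3)⁴ = (10 - 3)⁴ = 7⁴ = 2401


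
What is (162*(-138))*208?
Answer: -4650048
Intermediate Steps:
(162*(-138))*208 = -22356*208 = -4650048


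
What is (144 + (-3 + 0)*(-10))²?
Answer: 30276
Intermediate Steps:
(144 + (-3 + 0)*(-10))² = (144 - 3*(-10))² = (144 + 30)² = 174² = 30276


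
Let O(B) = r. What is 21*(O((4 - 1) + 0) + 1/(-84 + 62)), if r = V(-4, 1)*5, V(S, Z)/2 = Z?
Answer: 4599/22 ≈ 209.05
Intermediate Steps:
V(S, Z) = 2*Z
r = 10 (r = (2*1)*5 = 2*5 = 10)
O(B) = 10
21*(O((4 - 1) + 0) + 1/(-84 + 62)) = 21*(10 + 1/(-84 + 62)) = 21*(10 + 1/(-22)) = 21*(10 - 1/22) = 21*(219/22) = 4599/22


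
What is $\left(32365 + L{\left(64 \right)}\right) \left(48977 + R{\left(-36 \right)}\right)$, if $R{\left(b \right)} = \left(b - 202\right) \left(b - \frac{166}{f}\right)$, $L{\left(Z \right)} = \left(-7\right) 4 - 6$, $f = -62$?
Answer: $\frac{57036442671}{31} \approx 1.8399 \cdot 10^{9}$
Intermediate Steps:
$L{\left(Z \right)} = -34$ ($L{\left(Z \right)} = -28 - 6 = -34$)
$R{\left(b \right)} = \left(-202 + b\right) \left(\frac{83}{31} + b\right)$ ($R{\left(b \right)} = \left(b - 202\right) \left(b - \frac{166}{-62}\right) = \left(-202 + b\right) \left(b - - \frac{83}{31}\right) = \left(-202 + b\right) \left(b + \frac{83}{31}\right) = \left(-202 + b\right) \left(\frac{83}{31} + b\right)$)
$\left(32365 + L{\left(64 \right)}\right) \left(48977 + R{\left(-36 \right)}\right) = \left(32365 - 34\right) \left(48977 - \left(- \frac{205678}{31} - 1296\right)\right) = 32331 \left(48977 + \left(- \frac{16766}{31} + 1296 + \frac{222444}{31}\right)\right) = 32331 \left(48977 + \frac{245854}{31}\right) = 32331 \cdot \frac{1764141}{31} = \frac{57036442671}{31}$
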